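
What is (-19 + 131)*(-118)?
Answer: -13216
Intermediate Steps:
(-19 + 131)*(-118) = 112*(-118) = -13216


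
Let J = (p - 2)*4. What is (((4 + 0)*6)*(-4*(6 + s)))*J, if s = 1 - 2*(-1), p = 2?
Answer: 0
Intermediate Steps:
s = 3 (s = 1 + 2 = 3)
J = 0 (J = (2 - 2)*4 = 0*4 = 0)
(((4 + 0)*6)*(-4*(6 + s)))*J = (((4 + 0)*6)*(-4*(6 + 3)))*0 = ((4*6)*(-4*9))*0 = (24*(-36))*0 = -864*0 = 0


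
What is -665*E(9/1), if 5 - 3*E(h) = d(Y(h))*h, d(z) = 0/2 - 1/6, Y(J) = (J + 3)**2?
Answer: -8645/6 ≈ -1440.8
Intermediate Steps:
Y(J) = (3 + J)**2
d(z) = -1/6 (d(z) = 0*(1/2) - 1*1/6 = 0 - 1/6 = -1/6)
E(h) = 5/3 + h/18 (E(h) = 5/3 - (-1)*h/18 = 5/3 + h/18)
-665*E(9/1) = -665*(5/3 + (9/1)/18) = -665*(5/3 + (9*1)/18) = -665*(5/3 + (1/18)*9) = -665*(5/3 + 1/2) = -665*13/6 = -8645/6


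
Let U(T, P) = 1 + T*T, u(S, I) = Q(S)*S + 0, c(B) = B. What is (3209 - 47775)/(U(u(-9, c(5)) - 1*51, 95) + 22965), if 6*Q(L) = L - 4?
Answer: -178264/95833 ≈ -1.8602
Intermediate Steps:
Q(L) = -⅔ + L/6 (Q(L) = (L - 4)/6 = (-4 + L)/6 = -⅔ + L/6)
u(S, I) = S*(-⅔ + S/6) (u(S, I) = (-⅔ + S/6)*S + 0 = S*(-⅔ + S/6) + 0 = S*(-⅔ + S/6))
U(T, P) = 1 + T²
(3209 - 47775)/(U(u(-9, c(5)) - 1*51, 95) + 22965) = (3209 - 47775)/((1 + ((⅙)*(-9)*(-4 - 9) - 1*51)²) + 22965) = -44566/((1 + ((⅙)*(-9)*(-13) - 51)²) + 22965) = -44566/((1 + (39/2 - 51)²) + 22965) = -44566/((1 + (-63/2)²) + 22965) = -44566/((1 + 3969/4) + 22965) = -44566/(3973/4 + 22965) = -44566/95833/4 = -44566*4/95833 = -178264/95833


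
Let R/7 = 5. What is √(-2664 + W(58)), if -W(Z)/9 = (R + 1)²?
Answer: 6*I*√398 ≈ 119.7*I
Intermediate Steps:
R = 35 (R = 7*5 = 35)
W(Z) = -11664 (W(Z) = -9*(35 + 1)² = -9*36² = -9*1296 = -11664)
√(-2664 + W(58)) = √(-2664 - 11664) = √(-14328) = 6*I*√398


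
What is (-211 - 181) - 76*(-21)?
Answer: 1204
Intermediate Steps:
(-211 - 181) - 76*(-21) = -392 + 1596 = 1204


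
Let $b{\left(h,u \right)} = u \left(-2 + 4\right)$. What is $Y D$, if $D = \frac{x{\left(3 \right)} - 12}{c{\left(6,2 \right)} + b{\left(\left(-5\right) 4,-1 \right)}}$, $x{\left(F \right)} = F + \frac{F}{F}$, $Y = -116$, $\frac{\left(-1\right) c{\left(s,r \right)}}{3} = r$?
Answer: $-116$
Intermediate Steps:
$b{\left(h,u \right)} = 2 u$ ($b{\left(h,u \right)} = u 2 = 2 u$)
$c{\left(s,r \right)} = - 3 r$
$x{\left(F \right)} = 1 + F$ ($x{\left(F \right)} = F + 1 = 1 + F$)
$D = 1$ ($D = \frac{\left(1 + 3\right) - 12}{\left(-3\right) 2 + 2 \left(-1\right)} = \frac{4 - 12}{-6 - 2} = - \frac{8}{-8} = \left(-8\right) \left(- \frac{1}{8}\right) = 1$)
$Y D = \left(-116\right) 1 = -116$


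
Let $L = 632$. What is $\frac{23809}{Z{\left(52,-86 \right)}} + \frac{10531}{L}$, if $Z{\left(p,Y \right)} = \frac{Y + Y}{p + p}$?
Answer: $- \frac{390776655}{27176} \approx -14379.0$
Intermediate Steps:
$Z{\left(p,Y \right)} = \frac{Y}{p}$ ($Z{\left(p,Y \right)} = \frac{2 Y}{2 p} = 2 Y \frac{1}{2 p} = \frac{Y}{p}$)
$\frac{23809}{Z{\left(52,-86 \right)}} + \frac{10531}{L} = \frac{23809}{\left(-86\right) \frac{1}{52}} + \frac{10531}{632} = \frac{23809}{\left(-86\right) \frac{1}{52}} + 10531 \cdot \frac{1}{632} = \frac{23809}{- \frac{43}{26}} + \frac{10531}{632} = 23809 \left(- \frac{26}{43}\right) + \frac{10531}{632} = - \frac{619034}{43} + \frac{10531}{632} = - \frac{390776655}{27176}$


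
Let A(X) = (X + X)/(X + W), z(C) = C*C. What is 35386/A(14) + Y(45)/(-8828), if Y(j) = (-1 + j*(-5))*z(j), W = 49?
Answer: 175832442/2207 ≈ 79670.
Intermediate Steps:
z(C) = C**2
A(X) = 2*X/(49 + X) (A(X) = (X + X)/(X + 49) = (2*X)/(49 + X) = 2*X/(49 + X))
Y(j) = j**2*(-1 - 5*j) (Y(j) = (-1 + j*(-5))*j**2 = (-1 - 5*j)*j**2 = j**2*(-1 - 5*j))
35386/A(14) + Y(45)/(-8828) = 35386/((2*14/(49 + 14))) + (45**2*(-1 - 5*45))/(-8828) = 35386/((2*14/63)) + (2025*(-1 - 225))*(-1/8828) = 35386/((2*14*(1/63))) + (2025*(-226))*(-1/8828) = 35386/(4/9) - 457650*(-1/8828) = 35386*(9/4) + 228825/4414 = 159237/2 + 228825/4414 = 175832442/2207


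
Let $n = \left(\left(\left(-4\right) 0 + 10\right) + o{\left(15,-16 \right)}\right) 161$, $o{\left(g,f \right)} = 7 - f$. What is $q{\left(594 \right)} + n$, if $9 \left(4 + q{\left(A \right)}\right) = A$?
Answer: $5375$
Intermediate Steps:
$q{\left(A \right)} = -4 + \frac{A}{9}$
$n = 5313$ ($n = \left(\left(\left(-4\right) 0 + 10\right) + \left(7 - -16\right)\right) 161 = \left(\left(0 + 10\right) + \left(7 + 16\right)\right) 161 = \left(10 + 23\right) 161 = 33 \cdot 161 = 5313$)
$q{\left(594 \right)} + n = \left(-4 + \frac{1}{9} \cdot 594\right) + 5313 = \left(-4 + 66\right) + 5313 = 62 + 5313 = 5375$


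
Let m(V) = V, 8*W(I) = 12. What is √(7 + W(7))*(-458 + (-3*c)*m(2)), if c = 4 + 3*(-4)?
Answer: -205*√34 ≈ -1195.3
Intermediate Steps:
W(I) = 3/2 (W(I) = (⅛)*12 = 3/2)
c = -8 (c = 4 - 12 = -8)
√(7 + W(7))*(-458 + (-3*c)*m(2)) = √(7 + 3/2)*(-458 - 3*(-8)*2) = √(17/2)*(-458 + 24*2) = (√34/2)*(-458 + 48) = (√34/2)*(-410) = -205*√34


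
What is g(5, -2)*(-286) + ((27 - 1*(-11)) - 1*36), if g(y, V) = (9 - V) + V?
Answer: -2572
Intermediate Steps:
g(y, V) = 9
g(5, -2)*(-286) + ((27 - 1*(-11)) - 1*36) = 9*(-286) + ((27 - 1*(-11)) - 1*36) = -2574 + ((27 + 11) - 36) = -2574 + (38 - 36) = -2574 + 2 = -2572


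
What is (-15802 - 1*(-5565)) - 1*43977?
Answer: -54214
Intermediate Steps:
(-15802 - 1*(-5565)) - 1*43977 = (-15802 + 5565) - 43977 = -10237 - 43977 = -54214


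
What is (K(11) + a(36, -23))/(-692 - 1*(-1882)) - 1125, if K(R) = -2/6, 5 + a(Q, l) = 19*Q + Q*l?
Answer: -286907/255 ≈ -1125.1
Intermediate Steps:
a(Q, l) = -5 + 19*Q + Q*l (a(Q, l) = -5 + (19*Q + Q*l) = -5 + 19*Q + Q*l)
K(R) = -⅓ (K(R) = -2*⅙ = -⅓)
(K(11) + a(36, -23))/(-692 - 1*(-1882)) - 1125 = (-⅓ + (-5 + 19*36 + 36*(-23)))/(-692 - 1*(-1882)) - 1125 = (-⅓ + (-5 + 684 - 828))/(-692 + 1882) - 1125 = (-⅓ - 149)/1190 - 1125 = -448/3*1/1190 - 1125 = -32/255 - 1125 = -286907/255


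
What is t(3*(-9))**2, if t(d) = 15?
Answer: 225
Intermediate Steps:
t(3*(-9))**2 = 15**2 = 225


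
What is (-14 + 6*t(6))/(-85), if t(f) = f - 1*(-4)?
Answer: -46/85 ≈ -0.54118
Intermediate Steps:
t(f) = 4 + f (t(f) = f + 4 = 4 + f)
(-14 + 6*t(6))/(-85) = (-14 + 6*(4 + 6))/(-85) = (-14 + 6*10)*(-1/85) = (-14 + 60)*(-1/85) = 46*(-1/85) = -46/85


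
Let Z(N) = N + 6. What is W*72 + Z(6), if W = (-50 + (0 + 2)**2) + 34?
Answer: -852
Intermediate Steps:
Z(N) = 6 + N
W = -12 (W = (-50 + 2**2) + 34 = (-50 + 4) + 34 = -46 + 34 = -12)
W*72 + Z(6) = -12*72 + (6 + 6) = -864 + 12 = -852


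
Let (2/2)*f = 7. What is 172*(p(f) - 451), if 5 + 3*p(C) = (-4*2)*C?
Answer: -243208/3 ≈ -81069.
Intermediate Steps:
f = 7
p(C) = -5/3 - 8*C/3 (p(C) = -5/3 + ((-4*2)*C)/3 = -5/3 + (-8*C)/3 = -5/3 - 8*C/3)
172*(p(f) - 451) = 172*((-5/3 - 8/3*7) - 451) = 172*((-5/3 - 56/3) - 451) = 172*(-61/3 - 451) = 172*(-1414/3) = -243208/3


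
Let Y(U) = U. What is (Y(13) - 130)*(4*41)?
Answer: -19188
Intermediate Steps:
(Y(13) - 130)*(4*41) = (13 - 130)*(4*41) = -117*164 = -19188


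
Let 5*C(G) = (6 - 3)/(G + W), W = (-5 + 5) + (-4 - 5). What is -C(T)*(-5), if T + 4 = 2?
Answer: -3/11 ≈ -0.27273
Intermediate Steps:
T = -2 (T = -4 + 2 = -2)
W = -9 (W = 0 - 9 = -9)
C(G) = 3/(5*(-9 + G)) (C(G) = ((6 - 3)/(G - 9))/5 = (3/(-9 + G))/5 = 3/(5*(-9 + G)))
-C(T)*(-5) = -3/(5*(-9 - 2))*(-5) = -3/(5*(-11))*(-5) = -3*(-1)/(5*11)*(-5) = -1*(-3/55)*(-5) = (3/55)*(-5) = -3/11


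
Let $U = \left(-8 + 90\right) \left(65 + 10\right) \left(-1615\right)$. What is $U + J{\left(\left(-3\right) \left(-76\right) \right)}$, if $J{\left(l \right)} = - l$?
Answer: $-9932478$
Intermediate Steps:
$U = -9932250$ ($U = 82 \cdot 75 \left(-1615\right) = 6150 \left(-1615\right) = -9932250$)
$U + J{\left(\left(-3\right) \left(-76\right) \right)} = -9932250 - \left(-3\right) \left(-76\right) = -9932250 - 228 = -9932478$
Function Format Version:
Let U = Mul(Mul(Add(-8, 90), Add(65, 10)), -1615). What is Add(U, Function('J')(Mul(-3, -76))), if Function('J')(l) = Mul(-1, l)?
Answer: -9932478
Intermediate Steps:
U = -9932250 (U = Mul(Mul(82, 75), -1615) = Mul(6150, -1615) = -9932250)
Add(U, Function('J')(Mul(-3, -76))) = Add(-9932250, Mul(-1, Mul(-3, -76))) = Add(-9932250, Mul(-1, 228)) = Add(-9932250, -228) = -9932478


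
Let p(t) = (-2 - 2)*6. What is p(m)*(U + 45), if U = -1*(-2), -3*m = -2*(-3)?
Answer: -1128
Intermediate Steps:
m = -2 (m = -(-2)*(-3)/3 = -1/3*6 = -2)
p(t) = -24 (p(t) = -4*6 = -24)
U = 2
p(m)*(U + 45) = -24*(2 + 45) = -24*47 = -1128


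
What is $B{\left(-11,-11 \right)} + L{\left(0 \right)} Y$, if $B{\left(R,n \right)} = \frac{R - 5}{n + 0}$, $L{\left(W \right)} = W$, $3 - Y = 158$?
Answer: $\frac{16}{11} \approx 1.4545$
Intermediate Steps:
$Y = -155$ ($Y = 3 - 158 = -155$)
$B{\left(R,n \right)} = \frac{-5 + R}{n}$
$B{\left(-11,-11 \right)} + L{\left(0 \right)} Y = \frac{-5 - 11}{-11} + 0 \left(-155\right) = \left(- \frac{1}{11}\right) \left(-16\right) + 0 = \frac{16}{11} + 0 = \frac{16}{11}$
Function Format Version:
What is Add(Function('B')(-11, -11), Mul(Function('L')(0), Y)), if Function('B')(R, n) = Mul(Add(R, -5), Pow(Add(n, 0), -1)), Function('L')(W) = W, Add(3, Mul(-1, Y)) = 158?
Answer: Rational(16, 11) ≈ 1.4545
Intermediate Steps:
Y = -155 (Y = Add(3, Mul(-1, 158)) = Add(3, -158) = -155)
Function('B')(R, n) = Mul(Pow(n, -1), Add(-5, R)) (Function('B')(R, n) = Mul(Add(-5, R), Pow(n, -1)) = Mul(Pow(n, -1), Add(-5, R)))
Add(Function('B')(-11, -11), Mul(Function('L')(0), Y)) = Add(Mul(Pow(-11, -1), Add(-5, -11)), Mul(0, -155)) = Add(Mul(Rational(-1, 11), -16), 0) = Add(Rational(16, 11), 0) = Rational(16, 11)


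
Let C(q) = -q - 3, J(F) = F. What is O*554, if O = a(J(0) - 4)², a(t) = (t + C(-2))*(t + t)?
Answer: 886400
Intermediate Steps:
C(q) = -3 - q
a(t) = 2*t*(-1 + t) (a(t) = (t + (-3 - 1*(-2)))*(t + t) = (t + (-3 + 2))*(2*t) = (t - 1)*(2*t) = (-1 + t)*(2*t) = 2*t*(-1 + t))
O = 1600 (O = (2*(0 - 4)*(-1 + (0 - 4)))² = (2*(-4)*(-1 - 4))² = (2*(-4)*(-5))² = 40² = 1600)
O*554 = 1600*554 = 886400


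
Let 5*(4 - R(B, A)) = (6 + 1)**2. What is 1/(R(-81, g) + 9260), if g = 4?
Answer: 5/46271 ≈ 0.00010806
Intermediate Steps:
R(B, A) = -29/5 (R(B, A) = 4 - (6 + 1)**2/5 = 4 - 1/5*7**2 = 4 - 1/5*49 = 4 - 49/5 = -29/5)
1/(R(-81, g) + 9260) = 1/(-29/5 + 9260) = 1/(46271/5) = 5/46271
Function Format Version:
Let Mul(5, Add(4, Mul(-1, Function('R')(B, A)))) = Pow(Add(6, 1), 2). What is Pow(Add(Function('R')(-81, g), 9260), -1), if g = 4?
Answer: Rational(5, 46271) ≈ 0.00010806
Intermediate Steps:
Function('R')(B, A) = Rational(-29, 5) (Function('R')(B, A) = Add(4, Mul(Rational(-1, 5), Pow(Add(6, 1), 2))) = Add(4, Mul(Rational(-1, 5), Pow(7, 2))) = Add(4, Mul(Rational(-1, 5), 49)) = Add(4, Rational(-49, 5)) = Rational(-29, 5))
Pow(Add(Function('R')(-81, g), 9260), -1) = Pow(Add(Rational(-29, 5), 9260), -1) = Pow(Rational(46271, 5), -1) = Rational(5, 46271)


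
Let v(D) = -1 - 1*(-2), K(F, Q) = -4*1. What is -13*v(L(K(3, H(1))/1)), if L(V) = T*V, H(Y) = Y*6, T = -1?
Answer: -13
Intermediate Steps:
H(Y) = 6*Y
K(F, Q) = -4
L(V) = -V
v(D) = 1 (v(D) = -1 + 2 = 1)
-13*v(L(K(3, H(1))/1)) = -13*1 = -13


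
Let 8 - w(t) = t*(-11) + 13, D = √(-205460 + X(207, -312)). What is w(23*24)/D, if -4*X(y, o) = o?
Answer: -6067*I*√205382/205382 ≈ -13.387*I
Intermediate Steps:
X(y, o) = -o/4
D = I*√205382 (D = √(-205460 - ¼*(-312)) = √(-205460 + 78) = √(-205382) = I*√205382 ≈ 453.19*I)
w(t) = -5 + 11*t (w(t) = 8 - (t*(-11) + 13) = 8 - (-11*t + 13) = 8 - (13 - 11*t) = 8 + (-13 + 11*t) = -5 + 11*t)
w(23*24)/D = (-5 + 11*(23*24))/((I*√205382)) = (-5 + 11*552)*(-I*√205382/205382) = (-5 + 6072)*(-I*√205382/205382) = 6067*(-I*√205382/205382) = -6067*I*√205382/205382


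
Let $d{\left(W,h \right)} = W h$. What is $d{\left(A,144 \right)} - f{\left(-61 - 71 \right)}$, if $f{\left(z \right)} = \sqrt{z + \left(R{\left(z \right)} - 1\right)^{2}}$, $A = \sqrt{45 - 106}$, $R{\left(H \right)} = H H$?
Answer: $- \sqrt{303560797} + 144 i \sqrt{61} \approx -17423.0 + 1124.7 i$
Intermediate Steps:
$R{\left(H \right)} = H^{2}$
$A = i \sqrt{61}$ ($A = \sqrt{-61} = i \sqrt{61} \approx 7.8102 i$)
$f{\left(z \right)} = \sqrt{z + \left(-1 + z^{2}\right)^{2}}$ ($f{\left(z \right)} = \sqrt{z + \left(z^{2} - 1\right)^{2}} = \sqrt{z + \left(-1 + z^{2}\right)^{2}}$)
$d{\left(A,144 \right)} - f{\left(-61 - 71 \right)} = i \sqrt{61} \cdot 144 - \sqrt{\left(-61 - 71\right) + \left(-1 + \left(-61 - 71\right)^{2}\right)^{2}} = 144 i \sqrt{61} - \sqrt{\left(-61 - 71\right) + \left(-1 + \left(-61 - 71\right)^{2}\right)^{2}} = 144 i \sqrt{61} - \sqrt{-132 + \left(-1 + \left(-132\right)^{2}\right)^{2}} = 144 i \sqrt{61} - \sqrt{-132 + \left(-1 + 17424\right)^{2}} = 144 i \sqrt{61} - \sqrt{-132 + 17423^{2}} = 144 i \sqrt{61} - \sqrt{-132 + 303560929} = 144 i \sqrt{61} - \sqrt{303560797} = - \sqrt{303560797} + 144 i \sqrt{61}$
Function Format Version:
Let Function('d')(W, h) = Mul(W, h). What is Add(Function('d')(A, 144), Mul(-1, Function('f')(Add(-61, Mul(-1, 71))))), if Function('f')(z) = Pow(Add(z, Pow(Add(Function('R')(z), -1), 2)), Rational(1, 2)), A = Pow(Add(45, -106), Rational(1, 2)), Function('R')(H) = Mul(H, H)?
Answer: Add(Mul(-1, Pow(303560797, Rational(1, 2))), Mul(144, I, Pow(61, Rational(1, 2)))) ≈ Add(-17423., Mul(1124.7, I))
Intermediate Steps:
Function('R')(H) = Pow(H, 2)
A = Mul(I, Pow(61, Rational(1, 2))) (A = Pow(-61, Rational(1, 2)) = Mul(I, Pow(61, Rational(1, 2))) ≈ Mul(7.8102, I))
Function('f')(z) = Pow(Add(z, Pow(Add(-1, Pow(z, 2)), 2)), Rational(1, 2)) (Function('f')(z) = Pow(Add(z, Pow(Add(Pow(z, 2), -1), 2)), Rational(1, 2)) = Pow(Add(z, Pow(Add(-1, Pow(z, 2)), 2)), Rational(1, 2)))
Add(Function('d')(A, 144), Mul(-1, Function('f')(Add(-61, Mul(-1, 71))))) = Add(Mul(Mul(I, Pow(61, Rational(1, 2))), 144), Mul(-1, Pow(Add(Add(-61, Mul(-1, 71)), Pow(Add(-1, Pow(Add(-61, Mul(-1, 71)), 2)), 2)), Rational(1, 2)))) = Add(Mul(144, I, Pow(61, Rational(1, 2))), Mul(-1, Pow(Add(Add(-61, -71), Pow(Add(-1, Pow(Add(-61, -71), 2)), 2)), Rational(1, 2)))) = Add(Mul(144, I, Pow(61, Rational(1, 2))), Mul(-1, Pow(Add(-132, Pow(Add(-1, Pow(-132, 2)), 2)), Rational(1, 2)))) = Add(Mul(144, I, Pow(61, Rational(1, 2))), Mul(-1, Pow(Add(-132, Pow(Add(-1, 17424), 2)), Rational(1, 2)))) = Add(Mul(144, I, Pow(61, Rational(1, 2))), Mul(-1, Pow(Add(-132, Pow(17423, 2)), Rational(1, 2)))) = Add(Mul(144, I, Pow(61, Rational(1, 2))), Mul(-1, Pow(Add(-132, 303560929), Rational(1, 2)))) = Add(Mul(144, I, Pow(61, Rational(1, 2))), Mul(-1, Pow(303560797, Rational(1, 2)))) = Add(Mul(-1, Pow(303560797, Rational(1, 2))), Mul(144, I, Pow(61, Rational(1, 2))))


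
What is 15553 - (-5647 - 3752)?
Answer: 24952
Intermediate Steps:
15553 - (-5647 - 3752) = 15553 - 1*(-9399) = 15553 + 9399 = 24952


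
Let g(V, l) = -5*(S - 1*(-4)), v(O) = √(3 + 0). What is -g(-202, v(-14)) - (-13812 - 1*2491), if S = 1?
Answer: 16328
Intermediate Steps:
v(O) = √3
g(V, l) = -25 (g(V, l) = -5*(1 - 1*(-4)) = -5*(1 + 4) = -5*5 = -25)
-g(-202, v(-14)) - (-13812 - 1*2491) = -1*(-25) - (-13812 - 1*2491) = 25 - (-13812 - 2491) = 25 - 1*(-16303) = 25 + 16303 = 16328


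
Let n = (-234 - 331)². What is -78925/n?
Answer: -3157/12769 ≈ -0.24724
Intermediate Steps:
n = 319225 (n = (-565)² = 319225)
-78925/n = -78925/319225 = -78925*1/319225 = -3157/12769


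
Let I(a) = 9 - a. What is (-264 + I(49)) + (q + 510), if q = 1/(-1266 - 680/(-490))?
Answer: 12764947/61966 ≈ 206.00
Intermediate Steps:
q = -49/61966 (q = 1/(-1266 - 680*(-1/490)) = 1/(-1266 + 68/49) = 1/(-61966/49) = -49/61966 ≈ -0.00079076)
(-264 + I(49)) + (q + 510) = (-264 + (9 - 1*49)) + (-49/61966 + 510) = (-264 + (9 - 49)) + 31602611/61966 = (-264 - 40) + 31602611/61966 = -304 + 31602611/61966 = 12764947/61966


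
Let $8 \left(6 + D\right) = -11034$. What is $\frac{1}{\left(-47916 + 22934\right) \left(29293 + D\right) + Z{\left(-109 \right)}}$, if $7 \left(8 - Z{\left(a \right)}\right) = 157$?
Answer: $- \frac{14}{9760679949} \approx -1.4343 \cdot 10^{-9}$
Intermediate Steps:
$D = - \frac{5541}{4}$ ($D = -6 + \frac{1}{8} \left(-11034\right) = -6 - \frac{5517}{4} = - \frac{5541}{4} \approx -1385.3$)
$Z{\left(a \right)} = - \frac{101}{7}$ ($Z{\left(a \right)} = 8 - \frac{157}{7} = - \frac{101}{7}$)
$\frac{1}{\left(-47916 + 22934\right) \left(29293 + D\right) + Z{\left(-109 \right)}} = \frac{1}{\left(-47916 + 22934\right) \left(29293 - \frac{5541}{4}\right) - \frac{101}{7}} = \frac{1}{\left(-24982\right) \frac{111631}{4} - \frac{101}{7}} = \frac{1}{- \frac{1394382821}{2} - \frac{101}{7}} = \frac{1}{- \frac{9760679949}{14}} = - \frac{14}{9760679949}$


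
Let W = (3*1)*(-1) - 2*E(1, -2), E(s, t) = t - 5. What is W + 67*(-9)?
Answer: -592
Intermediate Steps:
E(s, t) = -5 + t
W = 11 (W = (3*1)*(-1) - 2*(-5 - 2) = 3*(-1) - 2*(-7) = -3 + 14 = 11)
W + 67*(-9) = 11 + 67*(-9) = 11 - 603 = -592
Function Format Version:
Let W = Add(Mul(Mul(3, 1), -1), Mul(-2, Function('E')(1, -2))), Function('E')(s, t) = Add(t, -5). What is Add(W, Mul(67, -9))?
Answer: -592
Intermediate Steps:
Function('E')(s, t) = Add(-5, t)
W = 11 (W = Add(Mul(Mul(3, 1), -1), Mul(-2, Add(-5, -2))) = Add(Mul(3, -1), Mul(-2, -7)) = Add(-3, 14) = 11)
Add(W, Mul(67, -9)) = Add(11, Mul(67, -9)) = Add(11, -603) = -592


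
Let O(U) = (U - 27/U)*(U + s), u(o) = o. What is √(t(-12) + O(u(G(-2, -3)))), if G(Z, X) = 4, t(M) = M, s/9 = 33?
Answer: I*√3359/2 ≈ 28.978*I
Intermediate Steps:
s = 297 (s = 9*33 = 297)
O(U) = (297 + U)*(U - 27/U) (O(U) = (U - 27/U)*(U + 297) = (U - 27/U)*(297 + U) = (297 + U)*(U - 27/U))
√(t(-12) + O(u(G(-2, -3)))) = √(-12 + (-27 + 4² - 8019/4 + 297*4)) = √(-12 + (-27 + 16 - 8019*¼ + 1188)) = √(-12 + (-27 + 16 - 8019/4 + 1188)) = √(-12 - 3311/4) = √(-3359/4) = I*√3359/2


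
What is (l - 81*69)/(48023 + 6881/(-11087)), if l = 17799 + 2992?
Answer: 84272287/266212060 ≈ 0.31656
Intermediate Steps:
l = 20791
(l - 81*69)/(48023 + 6881/(-11087)) = (20791 - 81*69)/(48023 + 6881/(-11087)) = (20791 - 5589)/(48023 + 6881*(-1/11087)) = 15202/(48023 - 6881/11087) = 15202/(532424120/11087) = 15202*(11087/532424120) = 84272287/266212060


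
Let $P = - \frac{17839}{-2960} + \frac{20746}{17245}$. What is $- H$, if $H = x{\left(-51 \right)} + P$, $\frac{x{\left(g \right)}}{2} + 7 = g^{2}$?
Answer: $- \frac{53038307863}{10209040} \approx -5195.2$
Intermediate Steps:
$P = \frac{73808343}{10209040}$ ($P = \left(-17839\right) \left(- \frac{1}{2960}\right) + 20746 \cdot \frac{1}{17245} = \frac{17839}{2960} + \frac{20746}{17245} = \frac{73808343}{10209040} \approx 7.2297$)
$x{\left(g \right)} = -14 + 2 g^{2}$
$H = \frac{53038307863}{10209040}$ ($H = \left(-14 + 2 \left(-51\right)^{2}\right) + \frac{73808343}{10209040} = \left(-14 + 2 \cdot 2601\right) + \frac{73808343}{10209040} = \left(-14 + 5202\right) + \frac{73808343}{10209040} = 5188 + \frac{73808343}{10209040} = \frac{53038307863}{10209040} \approx 5195.2$)
$- H = \left(-1\right) \frac{53038307863}{10209040} = - \frac{53038307863}{10209040}$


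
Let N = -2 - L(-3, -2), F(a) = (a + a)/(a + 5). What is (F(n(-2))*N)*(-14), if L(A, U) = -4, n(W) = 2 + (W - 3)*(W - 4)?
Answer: -1792/37 ≈ -48.432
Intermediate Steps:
n(W) = 2 + (-4 + W)*(-3 + W) (n(W) = 2 + (-3 + W)*(-4 + W) = 2 + (-4 + W)*(-3 + W))
F(a) = 2*a/(5 + a) (F(a) = (2*a)/(5 + a) = 2*a/(5 + a))
N = 2 (N = -2 - 1*(-4) = -2 + 4 = 2)
(F(n(-2))*N)*(-14) = ((2*(14 + (-2)**2 - 7*(-2))/(5 + (14 + (-2)**2 - 7*(-2))))*2)*(-14) = ((2*(14 + 4 + 14)/(5 + (14 + 4 + 14)))*2)*(-14) = ((2*32/(5 + 32))*2)*(-14) = ((2*32/37)*2)*(-14) = ((2*32*(1/37))*2)*(-14) = ((64/37)*2)*(-14) = (128/37)*(-14) = -1792/37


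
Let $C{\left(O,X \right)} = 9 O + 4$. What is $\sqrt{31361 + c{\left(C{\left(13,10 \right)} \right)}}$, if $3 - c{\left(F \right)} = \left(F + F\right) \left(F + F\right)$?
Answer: $40 i \sqrt{17} \approx 164.92 i$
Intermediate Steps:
$C{\left(O,X \right)} = 4 + 9 O$
$c{\left(F \right)} = 3 - 4 F^{2}$ ($c{\left(F \right)} = 3 - \left(F + F\right) \left(F + F\right) = 3 - 2 F 2 F = 3 - 4 F^{2}$)
$\sqrt{31361 + c{\left(C{\left(13,10 \right)} \right)}} = \sqrt{31361 + \left(3 - 4 \left(4 + 9 \cdot 13\right)^{2}\right)} = \sqrt{31361 + \left(3 - 4 \left(4 + 117\right)^{2}\right)} = \sqrt{31361 + \left(3 - 4 \cdot 121^{2}\right)} = \sqrt{31361 + \left(3 - 58564\right)} = \sqrt{31361 - 58561} = \sqrt{-27200} = 40 i \sqrt{17}$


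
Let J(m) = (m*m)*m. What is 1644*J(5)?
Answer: 205500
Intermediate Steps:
J(m) = m³ (J(m) = m²*m = m³)
1644*J(5) = 1644*5³ = 1644*125 = 205500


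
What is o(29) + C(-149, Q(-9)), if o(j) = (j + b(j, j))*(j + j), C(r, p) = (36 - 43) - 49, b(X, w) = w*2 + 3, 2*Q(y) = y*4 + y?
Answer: 5164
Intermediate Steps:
Q(y) = 5*y/2 (Q(y) = (y*4 + y)/2 = (4*y + y)/2 = (5*y)/2 = 5*y/2)
b(X, w) = 3 + 2*w (b(X, w) = 2*w + 3 = 3 + 2*w)
C(r, p) = -56 (C(r, p) = -7 - 49 = -56)
o(j) = 2*j*(3 + 3*j) (o(j) = (j + (3 + 2*j))*(j + j) = (3 + 3*j)*(2*j) = 2*j*(3 + 3*j))
o(29) + C(-149, Q(-9)) = 6*29*(1 + 29) - 56 = 6*29*30 - 56 = 5220 - 56 = 5164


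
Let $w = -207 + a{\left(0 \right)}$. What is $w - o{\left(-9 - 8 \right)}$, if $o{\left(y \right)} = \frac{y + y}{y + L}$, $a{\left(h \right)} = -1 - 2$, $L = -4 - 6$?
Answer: $- \frac{5704}{27} \approx -211.26$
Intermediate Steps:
$L = -10$
$a{\left(h \right)} = -3$ ($a{\left(h \right)} = -1 - 2 = -3$)
$o{\left(y \right)} = \frac{2 y}{-10 + y}$ ($o{\left(y \right)} = \frac{y + y}{y - 10} = \frac{2 y}{-10 + y}$)
$w = -210$ ($w = -207 - 3 = -210$)
$w - o{\left(-9 - 8 \right)} = -210 - \frac{2 \left(-9 - 8\right)}{-10 - 17} = -210 - 2 \left(-17\right) \frac{1}{-10 - 17} = -210 - 2 \left(-17\right) \frac{1}{-27} = -210 - 2 \left(-17\right) \left(- \frac{1}{27}\right) = -210 - \frac{34}{27} = - \frac{5704}{27}$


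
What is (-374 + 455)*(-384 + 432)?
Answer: 3888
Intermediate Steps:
(-374 + 455)*(-384 + 432) = 81*48 = 3888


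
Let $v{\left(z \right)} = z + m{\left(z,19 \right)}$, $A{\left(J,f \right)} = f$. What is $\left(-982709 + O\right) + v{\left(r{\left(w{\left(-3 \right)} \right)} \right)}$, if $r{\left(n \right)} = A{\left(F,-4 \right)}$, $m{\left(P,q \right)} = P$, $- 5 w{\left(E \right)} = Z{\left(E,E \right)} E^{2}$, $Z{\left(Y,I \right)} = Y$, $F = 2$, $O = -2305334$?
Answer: $-3288051$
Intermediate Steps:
$w{\left(E \right)} = - \frac{E^{3}}{5}$ ($w{\left(E \right)} = - \frac{E E^{2}}{5} = - \frac{E^{3}}{5}$)
$r{\left(n \right)} = -4$
$v{\left(z \right)} = 2 z$ ($v{\left(z \right)} = z + z = 2 z$)
$\left(-982709 + O\right) + v{\left(r{\left(w{\left(-3 \right)} \right)} \right)} = \left(-982709 - 2305334\right) + 2 \left(-4\right) = -3288043 - 8 = -3288051$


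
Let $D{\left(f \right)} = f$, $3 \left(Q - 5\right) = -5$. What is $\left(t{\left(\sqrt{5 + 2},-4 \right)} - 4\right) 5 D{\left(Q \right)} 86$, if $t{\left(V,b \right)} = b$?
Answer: $- \frac{34400}{3} \approx -11467.0$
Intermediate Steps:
$Q = \frac{10}{3}$ ($Q = 5 + \frac{1}{3} \left(-5\right) = 5 - \frac{5}{3} = \frac{10}{3} \approx 3.3333$)
$\left(t{\left(\sqrt{5 + 2},-4 \right)} - 4\right) 5 D{\left(Q \right)} 86 = \left(-4 - 4\right) 5 \cdot \frac{10}{3} \cdot 86 = \left(-8\right) 5 \cdot \frac{10}{3} \cdot 86 = \left(-40\right) \frac{10}{3} \cdot 86 = \left(- \frac{400}{3}\right) 86 = - \frac{34400}{3}$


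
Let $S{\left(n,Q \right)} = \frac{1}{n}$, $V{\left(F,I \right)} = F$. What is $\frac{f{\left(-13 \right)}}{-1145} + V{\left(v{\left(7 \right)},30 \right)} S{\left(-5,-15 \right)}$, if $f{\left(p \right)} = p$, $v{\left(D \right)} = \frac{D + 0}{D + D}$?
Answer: $- \frac{203}{2290} \approx -0.088646$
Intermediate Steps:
$v{\left(D \right)} = \frac{1}{2}$ ($v{\left(D \right)} = \frac{D}{2 D} = D \frac{1}{2 D} = \frac{1}{2}$)
$\frac{f{\left(-13 \right)}}{-1145} + V{\left(v{\left(7 \right)},30 \right)} S{\left(-5,-15 \right)} = - \frac{13}{-1145} + \frac{1}{2 \left(-5\right)} = \left(-13\right) \left(- \frac{1}{1145}\right) + \frac{1}{2} \left(- \frac{1}{5}\right) = \frac{13}{1145} - \frac{1}{10} = - \frac{203}{2290}$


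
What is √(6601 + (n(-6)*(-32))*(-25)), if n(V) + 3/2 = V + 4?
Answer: √3801 ≈ 61.652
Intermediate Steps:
n(V) = 5/2 + V (n(V) = -3/2 + (V + 4) = -3/2 + (4 + V) = 5/2 + V)
√(6601 + (n(-6)*(-32))*(-25)) = √(6601 + ((5/2 - 6)*(-32))*(-25)) = √(6601 - 7/2*(-32)*(-25)) = √(6601 + 112*(-25)) = √(6601 - 2800) = √3801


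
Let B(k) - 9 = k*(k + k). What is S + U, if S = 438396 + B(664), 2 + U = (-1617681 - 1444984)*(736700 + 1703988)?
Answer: -7475008393325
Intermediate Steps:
B(k) = 9 + 2*k² (B(k) = 9 + k*(k + k) = 9 + k*(2*k) = 9 + 2*k²)
U = -7475009713522 (U = -2 + (-1617681 - 1444984)*(736700 + 1703988) = -2 - 3062665*2440688 = -2 - 7475009713520 = -7475009713522)
S = 1320197 (S = 438396 + (9 + 2*664²) = 438396 + (9 + 2*440896) = 438396 + (9 + 881792) = 438396 + 881801 = 1320197)
S + U = 1320197 - 7475009713522 = -7475008393325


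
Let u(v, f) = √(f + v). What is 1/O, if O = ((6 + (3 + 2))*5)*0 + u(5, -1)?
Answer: ½ ≈ 0.50000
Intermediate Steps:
O = 2 (O = ((6 + (3 + 2))*5)*0 + √(-1 + 5) = ((6 + 5)*5)*0 + √4 = (11*5)*0 + 2 = 55*0 + 2 = 0 + 2 = 2)
1/O = 1/2 = ½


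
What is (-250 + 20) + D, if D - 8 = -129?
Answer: -351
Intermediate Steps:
D = -121 (D = 8 - 129 = -121)
(-250 + 20) + D = (-250 + 20) - 121 = -230 - 121 = -351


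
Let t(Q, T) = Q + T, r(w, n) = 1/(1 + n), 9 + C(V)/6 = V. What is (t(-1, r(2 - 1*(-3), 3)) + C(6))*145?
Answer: -10875/4 ≈ -2718.8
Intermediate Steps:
C(V) = -54 + 6*V
(t(-1, r(2 - 1*(-3), 3)) + C(6))*145 = ((-1 + 1/(1 + 3)) + (-54 + 6*6))*145 = ((-1 + 1/4) + (-54 + 36))*145 = ((-1 + ¼) - 18)*145 = (-¾ - 18)*145 = -75/4*145 = -10875/4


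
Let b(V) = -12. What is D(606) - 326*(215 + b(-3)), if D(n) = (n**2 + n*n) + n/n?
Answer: 668295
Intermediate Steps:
D(n) = 1 + 2*n**2 (D(n) = (n**2 + n**2) + 1 = 2*n**2 + 1 = 1 + 2*n**2)
D(606) - 326*(215 + b(-3)) = (1 + 2*606**2) - 326*(215 - 12) = (1 + 2*367236) - 326*203 = (1 + 734472) - 1*66178 = 734473 - 66178 = 668295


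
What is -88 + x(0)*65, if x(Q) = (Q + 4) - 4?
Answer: -88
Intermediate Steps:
x(Q) = Q (x(Q) = (4 + Q) - 4 = Q)
-88 + x(0)*65 = -88 + 0*65 = -88 + 0 = -88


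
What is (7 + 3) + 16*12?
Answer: 202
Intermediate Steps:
(7 + 3) + 16*12 = 10 + 192 = 202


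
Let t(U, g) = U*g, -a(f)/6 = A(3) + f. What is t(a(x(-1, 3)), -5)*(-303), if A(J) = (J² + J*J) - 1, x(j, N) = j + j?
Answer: -136350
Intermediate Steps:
x(j, N) = 2*j
A(J) = -1 + 2*J² (A(J) = (J² + J²) - 1 = 2*J² - 1 = -1 + 2*J²)
a(f) = -102 - 6*f (a(f) = -6*((-1 + 2*3²) + f) = -6*((-1 + 2*9) + f) = -6*((-1 + 18) + f) = -6*(17 + f) = -102 - 6*f)
t(a(x(-1, 3)), -5)*(-303) = ((-102 - 12*(-1))*(-5))*(-303) = ((-102 - 6*(-2))*(-5))*(-303) = ((-102 + 12)*(-5))*(-303) = -90*(-5)*(-303) = 450*(-303) = -136350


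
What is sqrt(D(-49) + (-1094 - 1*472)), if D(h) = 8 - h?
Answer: I*sqrt(1509) ≈ 38.846*I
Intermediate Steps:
sqrt(D(-49) + (-1094 - 1*472)) = sqrt((8 - 1*(-49)) + (-1094 - 1*472)) = sqrt((8 + 49) + (-1094 - 472)) = sqrt(57 - 1566) = sqrt(-1509) = I*sqrt(1509)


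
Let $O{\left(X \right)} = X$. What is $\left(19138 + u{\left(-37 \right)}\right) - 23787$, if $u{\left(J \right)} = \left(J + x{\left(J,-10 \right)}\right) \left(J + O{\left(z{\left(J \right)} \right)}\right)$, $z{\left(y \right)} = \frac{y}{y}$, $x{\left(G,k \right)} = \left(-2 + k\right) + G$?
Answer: $-1553$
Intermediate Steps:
$x{\left(G,k \right)} = -2 + G + k$
$z{\left(y \right)} = 1$
$u{\left(J \right)} = \left(1 + J\right) \left(-12 + 2 J\right)$ ($u{\left(J \right)} = \left(J - \left(12 - J\right)\right) \left(J + 1\right) = \left(J + \left(-12 + J\right)\right) \left(1 + J\right) = \left(-12 + 2 J\right) \left(1 + J\right) = \left(1 + J\right) \left(-12 + 2 J\right)$)
$\left(19138 + u{\left(-37 \right)}\right) - 23787 = \left(19138 - \left(-358 - 2738\right)\right) - 23787 = \left(19138 + \left(-12 + 370 + 2 \cdot 1369\right)\right) - 23787 = \left(19138 + \left(-12 + 370 + 2738\right)\right) - 23787 = \left(19138 + 3096\right) - 23787 = 22234 - 23787 = -1553$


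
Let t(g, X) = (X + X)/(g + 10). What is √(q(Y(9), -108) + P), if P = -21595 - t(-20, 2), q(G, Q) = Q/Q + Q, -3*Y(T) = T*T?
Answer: 2*I*√135635/5 ≈ 147.31*I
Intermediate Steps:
Y(T) = -T²/3 (Y(T) = -T*T/3 = -T²/3)
t(g, X) = 2*X/(10 + g) (t(g, X) = (2*X)/(10 + g) = 2*X/(10 + g))
q(G, Q) = 1 + Q
P = -107973/5 (P = -21595 - 2*2/(10 - 20) = -21595 - 2*2/(-10) = -21595 - 2*2*(-1)/10 = -21595 - 1*(-⅖) = -21595 + ⅖ = -107973/5 ≈ -21595.)
√(q(Y(9), -108) + P) = √((1 - 108) - 107973/5) = √(-107 - 107973/5) = √(-108508/5) = 2*I*√135635/5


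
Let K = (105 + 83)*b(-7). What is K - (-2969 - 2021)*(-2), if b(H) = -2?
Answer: -10356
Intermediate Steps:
K = -376 (K = (105 + 83)*(-2) = 188*(-2) = -376)
K - (-2969 - 2021)*(-2) = -376 - (-2969 - 2021)*(-2) = -376 - (-4990)*(-2) = -376 - 1*9980 = -376 - 9980 = -10356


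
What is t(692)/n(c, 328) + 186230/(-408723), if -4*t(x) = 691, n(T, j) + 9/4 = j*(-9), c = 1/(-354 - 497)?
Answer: -639417439/1609959897 ≈ -0.39716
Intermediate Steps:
c = -1/851 (c = 1/(-851) = -1/851 ≈ -0.0011751)
n(T, j) = -9/4 - 9*j (n(T, j) = -9/4 + j*(-9) = -9/4 - 9*j)
t(x) = -691/4 (t(x) = -¼*691 = -691/4)
t(692)/n(c, 328) + 186230/(-408723) = -691/(4*(-9/4 - 9*328)) + 186230/(-408723) = -691/(4*(-9/4 - 2952)) + 186230*(-1/408723) = -691/(4*(-11817/4)) - 186230/408723 = -691/4*(-4/11817) - 186230/408723 = 691/11817 - 186230/408723 = -639417439/1609959897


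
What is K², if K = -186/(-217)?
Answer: 36/49 ≈ 0.73469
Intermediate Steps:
K = 6/7 (K = -186*(-1/217) = 6/7 ≈ 0.85714)
K² = (6/7)² = 36/49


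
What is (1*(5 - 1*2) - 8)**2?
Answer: 25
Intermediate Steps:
(1*(5 - 1*2) - 8)**2 = (1*(5 - 2) - 8)**2 = (1*3 - 8)**2 = (3 - 8)**2 = (-5)**2 = 25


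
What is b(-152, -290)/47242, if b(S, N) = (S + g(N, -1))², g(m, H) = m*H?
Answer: 414/1027 ≈ 0.40312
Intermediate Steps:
g(m, H) = H*m
b(S, N) = (S - N)²
b(-152, -290)/47242 = (-290 - 1*(-152))²/47242 = (-290 + 152)²*(1/47242) = (-138)²*(1/47242) = 19044*(1/47242) = 414/1027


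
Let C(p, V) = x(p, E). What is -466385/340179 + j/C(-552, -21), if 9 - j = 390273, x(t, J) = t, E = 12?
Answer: 240040168/340179 ≈ 705.63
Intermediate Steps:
C(p, V) = p
j = -390264 (j = 9 - 1*390273 = 9 - 390273 = -390264)
-466385/340179 + j/C(-552, -21) = -466385/340179 - 390264/(-552) = -466385*1/340179 - 390264*(-1/552) = -466385/340179 + 707 = 240040168/340179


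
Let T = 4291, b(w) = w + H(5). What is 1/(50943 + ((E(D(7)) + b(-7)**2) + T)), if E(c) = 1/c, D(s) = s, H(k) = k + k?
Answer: 7/386702 ≈ 1.8102e-5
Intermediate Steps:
H(k) = 2*k
b(w) = 10 + w (b(w) = w + 2*5 = w + 10 = 10 + w)
1/(50943 + ((E(D(7)) + b(-7)**2) + T)) = 1/(50943 + ((1/7 + (10 - 7)**2) + 4291)) = 1/(50943 + ((1/7 + 3**2) + 4291)) = 1/(50943 + ((1/7 + 9) + 4291)) = 1/(50943 + (64/7 + 4291)) = 1/(50943 + 30101/7) = 1/(386702/7) = 7/386702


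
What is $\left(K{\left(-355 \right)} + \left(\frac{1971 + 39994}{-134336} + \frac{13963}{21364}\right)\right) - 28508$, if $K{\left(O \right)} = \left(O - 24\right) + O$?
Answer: $- \frac{20980556141065}{717488576} \approx -29242.0$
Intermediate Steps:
$K{\left(O \right)} = -24 + 2 O$ ($K{\left(O \right)} = \left(-24 + O\right) + O = -24 + 2 O$)
$\left(K{\left(-355 \right)} + \left(\frac{1971 + 39994}{-134336} + \frac{13963}{21364}\right)\right) - 28508 = \left(\left(-24 + 2 \left(-355\right)\right) + \left(\frac{1971 + 39994}{-134336} + \frac{13963}{21364}\right)\right) - 28508 = \left(\left(-24 - 710\right) + \left(41965 \left(- \frac{1}{134336}\right) + 13963 \cdot \frac{1}{21364}\right)\right) - 28508 = \left(-734 + \left(- \frac{41965}{134336} + \frac{13963}{21364}\right)\right) - 28508 = \left(-734 + \frac{244798327}{717488576}\right) - 28508 = - \frac{526391816457}{717488576} - 28508 = - \frac{20980556141065}{717488576}$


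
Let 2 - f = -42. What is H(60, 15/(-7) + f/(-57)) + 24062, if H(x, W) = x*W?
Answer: 3176986/133 ≈ 23887.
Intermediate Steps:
f = 44 (f = 2 - 1*(-42) = 2 + 42 = 44)
H(x, W) = W*x
H(60, 15/(-7) + f/(-57)) + 24062 = (15/(-7) + 44/(-57))*60 + 24062 = (15*(-⅐) + 44*(-1/57))*60 + 24062 = (-15/7 - 44/57)*60 + 24062 = -1163/399*60 + 24062 = -23260/133 + 24062 = 3176986/133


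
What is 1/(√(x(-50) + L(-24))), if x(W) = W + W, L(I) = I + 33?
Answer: -I*√91/91 ≈ -0.10483*I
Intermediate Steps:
L(I) = 33 + I
x(W) = 2*W
1/(√(x(-50) + L(-24))) = 1/(√(2*(-50) + (33 - 24))) = 1/(√(-100 + 9)) = 1/(√(-91)) = 1/(I*√91) = -I*√91/91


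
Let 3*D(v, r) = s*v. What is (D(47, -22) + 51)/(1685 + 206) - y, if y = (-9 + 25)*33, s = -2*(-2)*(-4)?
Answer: -2995943/5673 ≈ -528.11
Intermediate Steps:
s = -16 (s = 4*(-4) = -16)
y = 528 (y = 16*33 = 528)
D(v, r) = -16*v/3 (D(v, r) = (-16*v)/3 = -16*v/3)
(D(47, -22) + 51)/(1685 + 206) - y = (-16/3*47 + 51)/(1685 + 206) - 1*528 = (-752/3 + 51)/1891 - 528 = -599/3*1/1891 - 528 = -599/5673 - 528 = -2995943/5673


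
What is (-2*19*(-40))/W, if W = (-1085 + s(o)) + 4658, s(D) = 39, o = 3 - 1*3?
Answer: 380/903 ≈ 0.42082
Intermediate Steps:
o = 0 (o = 3 - 3 = 0)
W = 3612 (W = (-1085 + 39) + 4658 = -1046 + 4658 = 3612)
(-2*19*(-40))/W = (-2*19*(-40))/3612 = -38*(-40)*(1/3612) = 1520*(1/3612) = 380/903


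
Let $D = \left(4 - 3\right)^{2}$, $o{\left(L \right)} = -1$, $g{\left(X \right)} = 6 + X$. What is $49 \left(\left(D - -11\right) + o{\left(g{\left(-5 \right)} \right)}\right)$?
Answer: $539$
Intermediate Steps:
$D = 1$ ($D = 1^{2} = 1$)
$49 \left(\left(D - -11\right) + o{\left(g{\left(-5 \right)} \right)}\right) = 49 \left(\left(1 - -11\right) - 1\right) = 49 \left(\left(1 + 11\right) - 1\right) = 49 \left(12 - 1\right) = 49 \cdot 11 = 539$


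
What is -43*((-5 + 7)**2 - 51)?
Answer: 2021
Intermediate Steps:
-43*((-5 + 7)**2 - 51) = -43*(2**2 - 51) = -43*(4 - 51) = -43*(-47) = 2021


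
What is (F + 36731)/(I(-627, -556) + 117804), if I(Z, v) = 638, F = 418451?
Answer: 227591/59221 ≈ 3.8431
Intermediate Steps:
(F + 36731)/(I(-627, -556) + 117804) = (418451 + 36731)/(638 + 117804) = 455182/118442 = 455182*(1/118442) = 227591/59221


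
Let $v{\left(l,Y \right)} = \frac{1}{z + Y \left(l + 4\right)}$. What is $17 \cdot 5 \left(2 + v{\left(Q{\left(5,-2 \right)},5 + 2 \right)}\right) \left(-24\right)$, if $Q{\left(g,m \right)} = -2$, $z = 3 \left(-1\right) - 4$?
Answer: $- \frac{30600}{7} \approx -4371.4$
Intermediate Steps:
$z = -7$ ($z = -3 - 4 = -7$)
$v{\left(l,Y \right)} = \frac{1}{-7 + Y \left(4 + l\right)}$ ($v{\left(l,Y \right)} = \frac{1}{-7 + Y \left(l + 4\right)} = \frac{1}{-7 + Y \left(4 + l\right)}$)
$17 \cdot 5 \left(2 + v{\left(Q{\left(5,-2 \right)},5 + 2 \right)}\right) \left(-24\right) = 17 \cdot 5 \left(2 + \frac{1}{-7 + 4 \left(5 + 2\right) + \left(5 + 2\right) \left(-2\right)}\right) \left(-24\right) = 17 \cdot 5 \left(2 + \frac{1}{-7 + 4 \cdot 7 + 7 \left(-2\right)}\right) \left(-24\right) = 17 \cdot 5 \left(2 + \frac{1}{-7 + 28 - 14}\right) \left(-24\right) = 17 \cdot 5 \left(2 + \frac{1}{7}\right) \left(-24\right) = 17 \cdot 5 \cdot \frac{15}{7} \left(-24\right) = 17 \cdot \frac{75}{7} \left(-24\right) = \frac{1275}{7} \left(-24\right) = - \frac{30600}{7}$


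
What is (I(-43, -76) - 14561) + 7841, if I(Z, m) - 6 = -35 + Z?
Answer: -6792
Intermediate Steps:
I(Z, m) = -29 + Z (I(Z, m) = 6 + (-35 + Z) = -29 + Z)
(I(-43, -76) - 14561) + 7841 = ((-29 - 43) - 14561) + 7841 = (-72 - 14561) + 7841 = -14633 + 7841 = -6792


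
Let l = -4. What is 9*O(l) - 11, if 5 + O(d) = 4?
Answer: -20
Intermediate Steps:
O(d) = -1 (O(d) = -5 + 4 = -1)
9*O(l) - 11 = 9*(-1) - 11 = -9 - 11 = -20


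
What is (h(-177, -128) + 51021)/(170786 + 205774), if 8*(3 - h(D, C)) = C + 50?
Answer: 13609/100416 ≈ 0.13553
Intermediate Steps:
h(D, C) = -13/4 - C/8 (h(D, C) = 3 - (C + 50)/8 = 3 - (50 + C)/8 = 3 + (-25/4 - C/8) = -13/4 - C/8)
(h(-177, -128) + 51021)/(170786 + 205774) = ((-13/4 - ⅛*(-128)) + 51021)/(170786 + 205774) = ((-13/4 + 16) + 51021)/376560 = (51/4 + 51021)*(1/376560) = (204135/4)*(1/376560) = 13609/100416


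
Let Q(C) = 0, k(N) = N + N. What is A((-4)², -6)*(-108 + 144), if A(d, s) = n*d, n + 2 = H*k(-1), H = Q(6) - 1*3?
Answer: 2304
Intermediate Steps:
k(N) = 2*N
H = -3 (H = 0 - 1*3 = 0 - 3 = -3)
n = 4 (n = -2 - 6*(-1) = -2 - 3*(-2) = -2 + 6 = 4)
A(d, s) = 4*d
A((-4)², -6)*(-108 + 144) = (4*(-4)²)*(-108 + 144) = (4*16)*36 = 64*36 = 2304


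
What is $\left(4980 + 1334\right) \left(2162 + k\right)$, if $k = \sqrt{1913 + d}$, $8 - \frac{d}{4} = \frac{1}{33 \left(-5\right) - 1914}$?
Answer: $13650868 + \frac{82 \sqrt{934085229}}{9} \approx 1.3929 \cdot 10^{7}$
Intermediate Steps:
$d = \frac{66532}{2079}$ ($d = 32 - \frac{4}{33 \left(-5\right) - 1914} = 32 - \frac{4}{-165 - 1914} = 32 - \frac{4}{-2079} = 32 - - \frac{4}{2079} = 32 + \frac{4}{2079} = \frac{66532}{2079} \approx 32.002$)
$k = \frac{\sqrt{934085229}}{693}$ ($k = \sqrt{1913 + \frac{66532}{2079}} = \sqrt{\frac{4043659}{2079}} = \frac{\sqrt{934085229}}{693} \approx 44.102$)
$\left(4980 + 1334\right) \left(2162 + k\right) = \left(4980 + 1334\right) \left(2162 + \frac{\sqrt{934085229}}{693}\right) = 6314 \left(2162 + \frac{\sqrt{934085229}}{693}\right) = 13650868 + \frac{82 \sqrt{934085229}}{9}$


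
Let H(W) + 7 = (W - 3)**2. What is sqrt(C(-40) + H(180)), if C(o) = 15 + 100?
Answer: 3*sqrt(3493) ≈ 177.30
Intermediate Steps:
H(W) = -7 + (-3 + W)**2 (H(W) = -7 + (W - 3)**2 = -7 + (-3 + W)**2)
C(o) = 115
sqrt(C(-40) + H(180)) = sqrt(115 + (-7 + (-3 + 180)**2)) = sqrt(115 + (-7 + 177**2)) = sqrt(115 + (-7 + 31329)) = sqrt(115 + 31322) = sqrt(31437) = 3*sqrt(3493)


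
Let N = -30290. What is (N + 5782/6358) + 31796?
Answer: 4790465/3179 ≈ 1506.9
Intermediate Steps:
(N + 5782/6358) + 31796 = (-30290 + 5782/6358) + 31796 = (-30290 + 5782*(1/6358)) + 31796 = (-30290 + 2891/3179) + 31796 = -96289019/3179 + 31796 = 4790465/3179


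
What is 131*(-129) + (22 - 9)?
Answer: -16886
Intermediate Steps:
131*(-129) + (22 - 9) = -16899 + 13 = -16886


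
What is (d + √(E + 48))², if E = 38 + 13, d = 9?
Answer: 180 + 54*√11 ≈ 359.10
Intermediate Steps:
E = 51
(d + √(E + 48))² = (9 + √(51 + 48))² = (9 + √99)² = (9 + 3*√11)²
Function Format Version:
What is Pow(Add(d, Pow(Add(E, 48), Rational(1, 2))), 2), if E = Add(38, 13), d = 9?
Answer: Add(180, Mul(54, Pow(11, Rational(1, 2)))) ≈ 359.10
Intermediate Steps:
E = 51
Pow(Add(d, Pow(Add(E, 48), Rational(1, 2))), 2) = Pow(Add(9, Pow(Add(51, 48), Rational(1, 2))), 2) = Pow(Add(9, Pow(99, Rational(1, 2))), 2) = Pow(Add(9, Mul(3, Pow(11, Rational(1, 2)))), 2)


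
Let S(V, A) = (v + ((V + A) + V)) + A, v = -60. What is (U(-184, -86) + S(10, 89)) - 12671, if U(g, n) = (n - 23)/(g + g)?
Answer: -4612035/368 ≈ -12533.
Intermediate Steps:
U(g, n) = (-23 + n)/(2*g) (U(g, n) = (-23 + n)/((2*g)) = (-23 + n)*(1/(2*g)) = (-23 + n)/(2*g))
S(V, A) = -60 + 2*A + 2*V (S(V, A) = (-60 + ((V + A) + V)) + A = (-60 + ((A + V) + V)) + A = (-60 + (A + 2*V)) + A = (-60 + A + 2*V) + A = -60 + 2*A + 2*V)
(U(-184, -86) + S(10, 89)) - 12671 = ((½)*(-23 - 86)/(-184) + (-60 + 2*89 + 2*10)) - 12671 = ((½)*(-1/184)*(-109) + (-60 + 178 + 20)) - 12671 = (109/368 + 138) - 12671 = 50893/368 - 12671 = -4612035/368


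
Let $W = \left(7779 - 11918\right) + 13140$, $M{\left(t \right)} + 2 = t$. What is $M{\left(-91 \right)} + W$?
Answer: $8908$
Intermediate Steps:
$M{\left(t \right)} = -2 + t$
$W = 9001$ ($W = -4139 + 13140 = 9001$)
$M{\left(-91 \right)} + W = \left(-2 - 91\right) + 9001 = -93 + 9001 = 8908$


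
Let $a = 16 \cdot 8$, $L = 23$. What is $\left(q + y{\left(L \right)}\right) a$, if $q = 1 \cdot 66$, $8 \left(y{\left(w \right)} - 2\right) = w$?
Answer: $9072$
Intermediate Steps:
$y{\left(w \right)} = 2 + \frac{w}{8}$
$q = 66$
$a = 128$
$\left(q + y{\left(L \right)}\right) a = \left(66 + \left(2 + \frac{1}{8} \cdot 23\right)\right) 128 = \left(66 + \left(2 + \frac{23}{8}\right)\right) 128 = \left(66 + \frac{39}{8}\right) 128 = \frac{567}{8} \cdot 128 = 9072$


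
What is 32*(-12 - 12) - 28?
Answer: -796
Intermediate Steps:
32*(-12 - 12) - 28 = 32*(-24) - 28 = -768 - 28 = -796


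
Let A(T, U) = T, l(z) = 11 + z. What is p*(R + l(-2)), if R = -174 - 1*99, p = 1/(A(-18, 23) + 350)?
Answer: -66/83 ≈ -0.79518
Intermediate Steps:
p = 1/332 (p = 1/(-18 + 350) = 1/332 ≈ 0.0030120)
R = -273 (R = -174 - 99 = -273)
p*(R + l(-2)) = (-273 + (11 - 2))/332 = (-273 + 9)/332 = (1/332)*(-264) = -66/83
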